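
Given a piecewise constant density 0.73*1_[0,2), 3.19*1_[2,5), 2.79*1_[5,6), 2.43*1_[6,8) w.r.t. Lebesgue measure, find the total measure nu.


Integrate each piece of the Radon-Nikodym derivative:
Step 1: integral_0^2 0.73 dx = 0.73*(2-0) = 0.73*2 = 1.46
Step 2: integral_2^5 3.19 dx = 3.19*(5-2) = 3.19*3 = 9.57
Step 3: integral_5^6 2.79 dx = 2.79*(6-5) = 2.79*1 = 2.79
Step 4: integral_6^8 2.43 dx = 2.43*(8-6) = 2.43*2 = 4.86
Total: 1.46 + 9.57 + 2.79 + 4.86 = 18.68


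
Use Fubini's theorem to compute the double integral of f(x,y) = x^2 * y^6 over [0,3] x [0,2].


By Fubini's theorem, the double integral factors as a product of single integrals:
Step 1: integral_0^3 x^2 dx = [x^3/3] from 0 to 3
     = 3^3/3 = 9
Step 2: integral_0^2 y^6 dy = [y^7/7] from 0 to 2
     = 2^7/7 = 18.285714
Step 3: Double integral = 9 * 18.285714 = 164.571429


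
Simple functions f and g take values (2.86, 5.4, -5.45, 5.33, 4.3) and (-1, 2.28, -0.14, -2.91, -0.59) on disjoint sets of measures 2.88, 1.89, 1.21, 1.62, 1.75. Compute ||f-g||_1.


Step 1: Compute differences f_i - g_i:
  2.86 - -1 = 3.86
  5.4 - 2.28 = 3.12
  -5.45 - -0.14 = -5.31
  5.33 - -2.91 = 8.24
  4.3 - -0.59 = 4.89
Step 2: Compute |diff|^1 * measure for each set:
  |3.86|^1 * 2.88 = 3.86 * 2.88 = 11.1168
  |3.12|^1 * 1.89 = 3.12 * 1.89 = 5.8968
  |-5.31|^1 * 1.21 = 5.31 * 1.21 = 6.4251
  |8.24|^1 * 1.62 = 8.24 * 1.62 = 13.3488
  |4.89|^1 * 1.75 = 4.89 * 1.75 = 8.5575
Step 3: Sum = 45.345
Step 4: ||f-g||_1 = (45.345)^(1/1) = 45.345


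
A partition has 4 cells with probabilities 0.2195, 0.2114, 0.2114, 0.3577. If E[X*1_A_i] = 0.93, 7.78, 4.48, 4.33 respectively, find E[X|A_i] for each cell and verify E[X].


For each cell A_i: E[X|A_i] = E[X*1_A_i] / P(A_i)
Step 1: E[X|A_1] = 0.93 / 0.2195 = 4.236902
Step 2: E[X|A_2] = 7.78 / 0.2114 = 36.802271
Step 3: E[X|A_3] = 4.48 / 0.2114 = 21.192053
Step 4: E[X|A_4] = 4.33 / 0.3577 = 12.105116
Verification: E[X] = sum E[X*1_A_i] = 0.93 + 7.78 + 4.48 + 4.33 = 17.52


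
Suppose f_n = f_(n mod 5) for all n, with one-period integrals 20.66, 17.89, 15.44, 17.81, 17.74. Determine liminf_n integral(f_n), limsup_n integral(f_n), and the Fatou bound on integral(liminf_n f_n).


The sequence (integral(f_n)) is periodic with period 5, repeating the values 20.66, 17.89, 15.44, 17.81, 17.74 indefinitely.
Step 1: For a periodic sequence, every tail (a_m, a_(m+1), ...) contains all 5 period values infinitely often.
Step 2: Hence inf of every tail = min of the period values = min(20.66, 17.89, 15.44, 17.81, 17.74) = 15.44.
        liminf_n integral(f_n) = sup over m of (inf of tail from m) = 15.44.
Step 3: Similarly sup of every tail = max of the period values = 20.66.
        limsup_n integral(f_n) = 20.66.
Step 4: Fatou's lemma: integral(liminf_n f_n) <= liminf_n integral(f_n) = 15.44.
        So the integral of the pointwise liminf is at most 15.44.


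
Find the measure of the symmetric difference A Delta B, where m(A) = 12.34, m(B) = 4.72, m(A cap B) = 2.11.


m(A Delta B) = m(A) + m(B) - 2*m(A n B)
= 12.34 + 4.72 - 2*2.11
= 12.34 + 4.72 - 4.22
= 12.84


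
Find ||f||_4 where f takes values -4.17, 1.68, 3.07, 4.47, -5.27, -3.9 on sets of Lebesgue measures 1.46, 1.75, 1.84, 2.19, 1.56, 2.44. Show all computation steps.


Step 1: Compute |f_i|^4 for each value:
  |-4.17|^4 = 302.373843
  |1.68|^4 = 7.965942
  |3.07|^4 = 88.82874
  |4.47|^4 = 399.236365
  |-5.27|^4 = 771.333974
  |-3.9|^4 = 231.3441
Step 2: Multiply by measures and sum:
  302.373843 * 1.46 = 441.465811
  7.965942 * 1.75 = 13.940398
  88.82874 * 1.84 = 163.444882
  399.236365 * 2.19 = 874.327639
  771.333974 * 1.56 = 1203.281
  231.3441 * 2.44 = 564.479604
Sum = 441.465811 + 13.940398 + 163.444882 + 874.327639 + 1203.281 + 564.479604 = 3260.939334
Step 3: Take the p-th root:
||f||_4 = (3260.939334)^(1/4) = 7.556761


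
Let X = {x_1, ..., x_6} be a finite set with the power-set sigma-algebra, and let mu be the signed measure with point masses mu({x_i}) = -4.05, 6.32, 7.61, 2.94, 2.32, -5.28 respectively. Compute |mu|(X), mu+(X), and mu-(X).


Step 1: Every measurable set is a union of atoms (the cells / points), so a Hahn decomposition is
  obtained by grouping atoms by sign: P = union of atoms with mu > 0, N = union of the remaining atoms.
  Atoms in P (indices): 2, 3, 4, 5;  atoms in N (indices): 1, 6
  Positive values: 6.32, 7.61, 2.94, 2.32
  Negative values: -4.05, -5.28
Step 2: mu+(X) = mu(P) = sum of positive atom values = 19.19
Step 3: mu-(X) = -mu(N) = sum of |negative atom values| = 9.33
Step 4: |mu|(X) = mu+(X) + mu-(X) = 19.19 + 9.33 = 28.52


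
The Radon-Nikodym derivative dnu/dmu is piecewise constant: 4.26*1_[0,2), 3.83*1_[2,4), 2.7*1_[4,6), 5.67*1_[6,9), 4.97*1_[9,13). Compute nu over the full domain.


Integrate each piece of the Radon-Nikodym derivative:
Step 1: integral_0^2 4.26 dx = 4.26*(2-0) = 4.26*2 = 8.52
Step 2: integral_2^4 3.83 dx = 3.83*(4-2) = 3.83*2 = 7.66
Step 3: integral_4^6 2.7 dx = 2.7*(6-4) = 2.7*2 = 5.4
Step 4: integral_6^9 5.67 dx = 5.67*(9-6) = 5.67*3 = 17.01
Step 5: integral_9^13 4.97 dx = 4.97*(13-9) = 4.97*4 = 19.88
Total: 8.52 + 7.66 + 5.4 + 17.01 + 19.88 = 58.47


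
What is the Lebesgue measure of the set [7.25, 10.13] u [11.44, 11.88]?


For pairwise disjoint intervals, m(union) = sum of lengths.
= (10.13 - 7.25) + (11.88 - 11.44)
= 2.88 + 0.44
= 3.32


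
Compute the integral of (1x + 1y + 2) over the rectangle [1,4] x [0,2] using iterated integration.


By Fubini, integrate in x first, then y.
Step 1: Fix y, integrate over x in [1,4]:
  integral(1x + 1y + 2, x=1..4)
  = 1*(4^2 - 1^2)/2 + (1y + 2)*(4 - 1)
  = 7.5 + (1y + 2)*3
  = 7.5 + 3y + 6
  = 13.5 + 3y
Step 2: Integrate over y in [0,2]:
  integral(13.5 + 3y, y=0..2)
  = 13.5*2 + 3*(2^2 - 0^2)/2
  = 27 + 6
  = 33


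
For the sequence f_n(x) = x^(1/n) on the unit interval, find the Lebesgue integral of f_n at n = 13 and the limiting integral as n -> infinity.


At n = 13: f_13(x) = x^(1/13).
Step 1: integral(x^(1/13), 0, 1) = [x^(1/13+1) / (1/13+1)] from 0 to 1
     = 1 / (1/13 + 1) = 1 / ((13+1)/13) = 13/(13+1)
     = 13/14 = 0.928571
Step 2: As n -> infinity, f_n(x) = x^(1/n) -> 1 for x in (0,1], and f_n is increasing in n.
By MCT, lim_n integral(f_n) = integral(lim_n f_n) = integral(1, 0, 1) = 1.
Step 3: Verify convergence: 13/14 = 0.928571 -> 1


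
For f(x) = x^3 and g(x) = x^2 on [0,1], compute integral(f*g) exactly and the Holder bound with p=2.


Step 1: Exact integral of f*g = integral(x^5, 0, 1) = 1/6
     = 0.166667
Step 2: Holder bound with p=2, q=2:
  ||f||_p = (integral x^6 dx)^(1/2) = (1/7)^(1/2) = 0.377964
  ||g||_q = (integral x^4 dx)^(1/2) = (1/5)^(1/2) = 0.447214
Step 3: Holder bound = ||f||_p * ||g||_q = 0.377964 * 0.447214 = 0.169031
Verification: 0.166667 <= 0.169031 (Holder holds)


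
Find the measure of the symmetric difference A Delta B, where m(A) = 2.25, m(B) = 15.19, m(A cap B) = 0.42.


m(A Delta B) = m(A) + m(B) - 2*m(A n B)
= 2.25 + 15.19 - 2*0.42
= 2.25 + 15.19 - 0.84
= 16.6


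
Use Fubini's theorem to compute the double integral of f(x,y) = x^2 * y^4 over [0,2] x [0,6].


By Fubini's theorem, the double integral factors as a product of single integrals:
Step 1: integral_0^2 x^2 dx = [x^3/3] from 0 to 2
     = 2^3/3 = 2.666667
Step 2: integral_0^6 y^4 dy = [y^5/5] from 0 to 6
     = 6^5/5 = 1555.2
Step 3: Double integral = 2.666667 * 1555.2 = 4147.2


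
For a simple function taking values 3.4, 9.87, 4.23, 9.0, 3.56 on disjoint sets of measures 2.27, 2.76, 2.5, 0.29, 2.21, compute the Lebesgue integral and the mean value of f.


Step 1: Integral = sum(value_i * measure_i)
= 3.4*2.27 + 9.87*2.76 + 4.23*2.5 + 9.0*0.29 + 3.56*2.21
= 7.718 + 27.2412 + 10.575 + 2.61 + 7.8676
= 56.0118
Step 2: Total measure of domain = 2.27 + 2.76 + 2.5 + 0.29 + 2.21 = 10.03
Step 3: Average value = 56.0118 / 10.03 = 5.584427


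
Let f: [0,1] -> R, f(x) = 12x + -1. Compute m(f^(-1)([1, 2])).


f^(-1)([1, 2]) = {x : 1 <= 12x + -1 <= 2}
Solving: (1 - -1)/12 <= x <= (2 - -1)/12
= [0.166667, 0.25]
Intersecting with [0,1]: [0.166667, 0.25]
Measure = 0.25 - 0.166667 = 0.083333


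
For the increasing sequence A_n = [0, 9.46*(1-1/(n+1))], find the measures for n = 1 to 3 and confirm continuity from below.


By continuity of measure from below: if A_n increases to A, then m(A_n) -> m(A).
Here A = [0, 9.46], so m(A) = 9.46
Step 1: a_1 = 9.46*(1 - 1/2) = 4.73, m(A_1) = 4.73
Step 2: a_2 = 9.46*(1 - 1/3) = 6.3067, m(A_2) = 6.3067
Step 3: a_3 = 9.46*(1 - 1/4) = 7.095, m(A_3) = 7.095
Limit: m(A_n) -> m([0,9.46]) = 9.46


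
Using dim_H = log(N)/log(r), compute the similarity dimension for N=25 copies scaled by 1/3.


For a self-similar set with N copies scaled by 1/r:
dim_H = log(N)/log(r) = log(25)/log(3)
= 3.218876/1.098612
= 2.929947


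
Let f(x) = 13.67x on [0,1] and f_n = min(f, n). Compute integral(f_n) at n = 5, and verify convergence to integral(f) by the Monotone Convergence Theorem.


f(x) = 13.67x on [0,1]; f_n(x) = min(13.67x, n). At n = 5:
Step 1: f(x) reaches 5 at x = 5/13.67 = 0.365764
Step 2: integral(f_5) = integral(13.67x, 0, 0.365764) + integral(5, 0.365764, 1)
       = 13.67*0.365764^2/2 + 5*(1 - 0.365764)
       = 0.914411 + 3.171178
       = 4.085589
Step 3: As n -> infinity, f_n increases to f, so by MCT integral(f_n) -> integral(f) = 13.67/2 = 6.835.
Convergence: integral(f_5) = 4.085589 -> 6.835 as n -> infinity


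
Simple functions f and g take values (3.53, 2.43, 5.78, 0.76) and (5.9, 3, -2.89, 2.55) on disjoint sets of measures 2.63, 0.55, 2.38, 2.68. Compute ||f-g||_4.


Step 1: Compute differences f_i - g_i:
  3.53 - 5.9 = -2.37
  2.43 - 3 = -0.57
  5.78 - -2.89 = 8.67
  0.76 - 2.55 = -1.79
Step 2: Compute |diff|^4 * measure for each set:
  |-2.37|^4 * 2.63 = 31.549566 * 2.63 = 82.975358
  |-0.57|^4 * 0.55 = 0.10556 * 0.55 = 0.058058
  |8.67|^4 * 2.38 = 5650.363527 * 2.38 = 13447.865195
  |-1.79|^4 * 2.68 = 10.266257 * 2.68 = 27.513568
Step 3: Sum = 13558.412179
Step 4: ||f-g||_4 = (13558.412179)^(1/4) = 10.790764


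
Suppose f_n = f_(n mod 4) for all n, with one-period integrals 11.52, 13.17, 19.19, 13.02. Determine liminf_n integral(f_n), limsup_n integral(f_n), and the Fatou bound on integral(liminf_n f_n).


The sequence (integral(f_n)) is periodic with period 4, repeating the values 11.52, 13.17, 19.19, 13.02 indefinitely.
Step 1: For a periodic sequence, every tail (a_m, a_(m+1), ...) contains all 4 period values infinitely often.
Step 2: Hence inf of every tail = min of the period values = min(11.52, 13.17, 19.19, 13.02) = 11.52.
        liminf_n integral(f_n) = sup over m of (inf of tail from m) = 11.52.
Step 3: Similarly sup of every tail = max of the period values = 19.19.
        limsup_n integral(f_n) = 19.19.
Step 4: Fatou's lemma: integral(liminf_n f_n) <= liminf_n integral(f_n) = 11.52.
        So the integral of the pointwise liminf is at most 11.52.


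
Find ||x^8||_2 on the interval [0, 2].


Step 1: ||f||_2 = (integral_0^2 |x^8|^2 dx)^(1/2)
     = (integral_0^2 x^16 dx)^(1/2)
Step 2: integral_0^2 x^16 dx = [x^17/(17)] from 0 to 2 = 2^17/17
     = 131072/17 = 7710.117647
Step 3: ||f||_2 = (7710.117647)^(1/2) = 87.807276


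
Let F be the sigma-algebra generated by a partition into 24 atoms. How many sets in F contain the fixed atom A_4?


Each element of F is a union of some subset S of the 24 atoms.
The element contains A_4 iff A_4 is in S.
So we count subsets S of {A_1,...,A_24} with A_4 in S: choose freely among the other 23 atoms.
Count = 2^(24-1) = 2^23 = 8388608.


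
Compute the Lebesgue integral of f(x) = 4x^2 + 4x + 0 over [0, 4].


The Lebesgue integral of a Riemann-integrable function agrees with the Riemann integral.
Antiderivative F(x) = (4/3)x^3 + (4/2)x^2 + 0x
F(4) = (4/3)*4^3 + (4/2)*4^2 + 0*4
     = (4/3)*64 + (4/2)*16 + 0*4
     = 85.333333 + 32 + 0
     = 117.333333
F(0) = 0.0
Integral = F(4) - F(0) = 117.333333 - 0.0 = 117.333333


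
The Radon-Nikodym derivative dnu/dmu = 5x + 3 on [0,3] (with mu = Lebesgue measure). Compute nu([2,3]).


nu(A) = integral_A (dnu/dmu) dmu = integral_2^3 (5x + 3) dx
Step 1: Antiderivative F(x) = (5/2)x^2 + 3x
Step 2: F(3) = (5/2)*3^2 + 3*3 = 22.5 + 9 = 31.5
Step 3: F(2) = (5/2)*2^2 + 3*2 = 10 + 6 = 16
Step 4: nu([2,3]) = F(3) - F(2) = 31.5 - 16 = 15.5


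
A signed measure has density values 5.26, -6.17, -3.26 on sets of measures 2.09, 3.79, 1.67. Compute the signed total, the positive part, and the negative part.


Step 1: Compute signed measure on each set:
  Set 1: 5.26 * 2.09 = 10.9934
  Set 2: -6.17 * 3.79 = -23.3843
  Set 3: -3.26 * 1.67 = -5.4442
Step 2: Total signed measure = (10.9934) + (-23.3843) + (-5.4442)
     = -17.8351
Step 3: Positive part mu+(X) = sum of positive contributions = 10.9934
Step 4: Negative part mu-(X) = |sum of negative contributions| = 28.8285


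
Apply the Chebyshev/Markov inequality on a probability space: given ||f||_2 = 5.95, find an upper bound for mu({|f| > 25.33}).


Chebyshev/Markov inequality: mu(|f| > eps) <= (||f||_p / eps)^p
Step 1: ||f||_2 / eps = 5.95 / 25.33 = 0.234899
Step 2: Raise to power p = 2:
  (0.234899)^2 = 0.055178
Step 3: Therefore mu(|f| > 25.33) <= 0.055178


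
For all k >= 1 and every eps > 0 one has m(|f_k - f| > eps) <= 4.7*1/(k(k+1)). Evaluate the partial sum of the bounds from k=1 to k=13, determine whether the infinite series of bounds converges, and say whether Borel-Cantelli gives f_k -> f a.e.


Step 1: List the terms 4.7*1/(k(k+1)) for k = 1 to 13:
  k=1: 2.35
  k=2: 0.783333
  k=3: 0.391667
  k=4: 0.235
  k=5: 0.156667
  k=6: 0.111905
  k=7: 0.083929
  k=8: 0.065278
  k=9: 0.052222
  k=10: 0.042727
  k=11: 0.035606
  k=12: 0.030128
  k=13: 0.025824
Step 2: Partial sum = 2.35 + 0.783333 + 0.391667 + 0.235 + 0.156667 + 0.111905 + 0.083929 + 0.065278 + 0.052222 + 0.042727 + 0.035606 + 0.030128 + 0.025824
     = 4.364286
Step 3: The full series sum_(k>=1) 4.7*1/(k(k+1)) converges (telescoping series sum 1/(k(k+1)) = 1; a constant multiple of a convergent series converges).
Step 4: Fix eps > 0. Since sum_k m(|f_k - f| > eps) < infinity, the Borel-Cantelli lemma gives
        m(limsup_k {|f_k - f| > eps}) = 0, i.e. for a.e. x, |f_k(x) - f(x)| <= eps for all large k.
        Applying this with eps = 1/j for j = 1, 2, ... and intersecting the countably many full-measure sets,
        for a.e. x we get limsup_k |f_k(x) - f(x)| <= 1/j for every j, hence f_k -> f almost everywhere.
Conclusion: series converges; Borel-Cantelli yields f_k -> f a.e.


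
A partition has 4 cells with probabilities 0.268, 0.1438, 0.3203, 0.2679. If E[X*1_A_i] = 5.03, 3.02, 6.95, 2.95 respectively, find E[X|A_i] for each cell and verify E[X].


For each cell A_i: E[X|A_i] = E[X*1_A_i] / P(A_i)
Step 1: E[X|A_1] = 5.03 / 0.268 = 18.768657
Step 2: E[X|A_2] = 3.02 / 0.1438 = 21.001391
Step 3: E[X|A_3] = 6.95 / 0.3203 = 21.698408
Step 4: E[X|A_4] = 2.95 / 0.2679 = 11.011571
Verification: E[X] = sum E[X*1_A_i] = 5.03 + 3.02 + 6.95 + 2.95 = 17.95


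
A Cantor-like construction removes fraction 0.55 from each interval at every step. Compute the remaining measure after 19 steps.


Step 1: At each step, fraction remaining = 1 - 0.55 = 0.45
Step 2: After 19 steps, measure = (0.45)^19
Result = 2.576545e-07


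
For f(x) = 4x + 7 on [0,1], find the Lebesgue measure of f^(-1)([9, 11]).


f^(-1)([9, 11]) = {x : 9 <= 4x + 7 <= 11}
Solving: (9 - 7)/4 <= x <= (11 - 7)/4
= [0.5, 1]
Intersecting with [0,1]: [0.5, 1]
Measure = 1 - 0.5 = 0.5


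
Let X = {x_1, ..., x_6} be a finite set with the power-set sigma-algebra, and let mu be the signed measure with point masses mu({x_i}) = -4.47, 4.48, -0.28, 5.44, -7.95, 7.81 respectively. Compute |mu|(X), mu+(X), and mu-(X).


Step 1: Every measurable set is a union of atoms (the cells / points), so a Hahn decomposition is
  obtained by grouping atoms by sign: P = union of atoms with mu > 0, N = union of the remaining atoms.
  Atoms in P (indices): 2, 4, 6;  atoms in N (indices): 1, 3, 5
  Positive values: 4.48, 5.44, 7.81
  Negative values: -4.47, -0.28, -7.95
Step 2: mu+(X) = mu(P) = sum of positive atom values = 17.73
Step 3: mu-(X) = -mu(N) = sum of |negative atom values| = 12.7
Step 4: |mu|(X) = mu+(X) + mu-(X) = 17.73 + 12.7 = 30.43


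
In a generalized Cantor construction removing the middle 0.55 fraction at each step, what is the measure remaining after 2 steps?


Step 1: At each step, fraction remaining = 1 - 0.55 = 0.45
Step 2: After 2 steps, measure = (0.45)^2
Step 3: Computing the power step by step:
  After step 1: 0.45
  After step 2: 0.2025
Result = 0.2025


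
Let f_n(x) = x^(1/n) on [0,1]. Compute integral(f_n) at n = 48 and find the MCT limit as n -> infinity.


At n = 48: f_48(x) = x^(1/48).
Step 1: integral(x^(1/48), 0, 1) = [x^(1/48+1) / (1/48+1)] from 0 to 1
     = 1 / (1/48 + 1) = 1 / ((48+1)/48) = 48/(48+1)
     = 48/49 = 0.979592
Step 2: As n -> infinity, f_n(x) = x^(1/n) -> 1 for x in (0,1], and f_n is increasing in n.
By MCT, lim_n integral(f_n) = integral(lim_n f_n) = integral(1, 0, 1) = 1.
Step 3: Verify convergence: 48/49 = 0.979592 -> 1


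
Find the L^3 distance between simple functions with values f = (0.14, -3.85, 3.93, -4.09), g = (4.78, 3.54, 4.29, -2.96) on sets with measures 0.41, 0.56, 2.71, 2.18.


Step 1: Compute differences f_i - g_i:
  0.14 - 4.78 = -4.64
  -3.85 - 3.54 = -7.39
  3.93 - 4.29 = -0.36
  -4.09 - -2.96 = -1.13
Step 2: Compute |diff|^3 * measure for each set:
  |-4.64|^3 * 0.41 = 99.897344 * 0.41 = 40.957911
  |-7.39|^3 * 0.56 = 403.583419 * 0.56 = 226.006715
  |-0.36|^3 * 2.71 = 0.046656 * 2.71 = 0.126438
  |-1.13|^3 * 2.18 = 1.442897 * 2.18 = 3.145515
Step 3: Sum = 270.236579
Step 4: ||f-g||_3 = (270.236579)^(1/3) = 6.465191


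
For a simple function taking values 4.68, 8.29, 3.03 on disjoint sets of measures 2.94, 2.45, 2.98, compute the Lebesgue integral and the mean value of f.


Step 1: Integral = sum(value_i * measure_i)
= 4.68*2.94 + 8.29*2.45 + 3.03*2.98
= 13.7592 + 20.3105 + 9.0294
= 43.0991
Step 2: Total measure of domain = 2.94 + 2.45 + 2.98 = 8.37
Step 3: Average value = 43.0991 / 8.37 = 5.149235


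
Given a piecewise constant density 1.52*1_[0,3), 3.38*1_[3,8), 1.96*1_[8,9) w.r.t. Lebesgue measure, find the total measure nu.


Integrate each piece of the Radon-Nikodym derivative:
Step 1: integral_0^3 1.52 dx = 1.52*(3-0) = 1.52*3 = 4.56
Step 2: integral_3^8 3.38 dx = 3.38*(8-3) = 3.38*5 = 16.9
Step 3: integral_8^9 1.96 dx = 1.96*(9-8) = 1.96*1 = 1.96
Total: 4.56 + 16.9 + 1.96 = 23.42


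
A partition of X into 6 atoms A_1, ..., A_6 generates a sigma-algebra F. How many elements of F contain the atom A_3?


Each element of F is a union of some subset S of the 6 atoms.
The element contains A_3 iff A_3 is in S.
So we count subsets S of {A_1,...,A_6} with A_3 in S: choose freely among the other 5 atoms.
Count = 2^(6-1) = 2^5 = 32.


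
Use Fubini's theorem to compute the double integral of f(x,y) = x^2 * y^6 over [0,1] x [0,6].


By Fubini's theorem, the double integral factors as a product of single integrals:
Step 1: integral_0^1 x^2 dx = [x^3/3] from 0 to 1
     = 1^3/3 = 0.333333
Step 2: integral_0^6 y^6 dy = [y^7/7] from 0 to 6
     = 6^7/7 = 39990.857143
Step 3: Double integral = 0.333333 * 39990.857143 = 13330.285714


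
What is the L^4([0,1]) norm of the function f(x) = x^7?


Step 1: ||f||_4 = (integral_0^1 |x^7|^4 dx)^(1/4)
     = (integral_0^1 x^28 dx)^(1/4)
Step 2: integral_0^1 x^28 dx = [x^29/(29)] from 0 to 1 = 1^29/29
     = 1/29 = 0.034483
Step 3: ||f||_4 = (0.034483)^(1/4) = 0.430924


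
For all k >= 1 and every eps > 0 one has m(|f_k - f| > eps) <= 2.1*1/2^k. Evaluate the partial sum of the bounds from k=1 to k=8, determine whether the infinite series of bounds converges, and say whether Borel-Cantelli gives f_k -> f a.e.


Step 1: List the terms 2.1*1/2^k for k = 1 to 8:
  k=1: 1.05
  k=2: 0.525
  k=3: 0.2625
  k=4: 0.13125
  k=5: 0.065625
  k=6: 0.032813
  k=7: 0.016406
  k=8: 0.008203
Step 2: Partial sum = 1.05 + 0.525 + 0.2625 + 0.13125 + 0.065625 + 0.032813 + 0.016406 + 0.008203
     = 2.091797
Step 3: The full series sum_(k>=1) 2.1*1/2^k converges (geometric series with ratio 1/2 < 1; a constant multiple of a convergent series converges).
Step 4: Fix eps > 0. Since sum_k m(|f_k - f| > eps) < infinity, the Borel-Cantelli lemma gives
        m(limsup_k {|f_k - f| > eps}) = 0, i.e. for a.e. x, |f_k(x) - f(x)| <= eps for all large k.
        Applying this with eps = 1/j for j = 1, 2, ... and intersecting the countably many full-measure sets,
        for a.e. x we get limsup_k |f_k(x) - f(x)| <= 1/j for every j, hence f_k -> f almost everywhere.
Conclusion: series converges; Borel-Cantelli yields f_k -> f a.e.


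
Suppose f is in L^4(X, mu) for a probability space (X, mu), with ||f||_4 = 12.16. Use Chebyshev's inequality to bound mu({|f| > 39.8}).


Chebyshev/Markov inequality: mu(|f| > eps) <= (||f||_p / eps)^p
Step 1: ||f||_4 / eps = 12.16 / 39.8 = 0.305528
Step 2: Raise to power p = 4:
  (0.305528)^4 = 0.008714
Step 3: Therefore mu(|f| > 39.8) <= 0.008714


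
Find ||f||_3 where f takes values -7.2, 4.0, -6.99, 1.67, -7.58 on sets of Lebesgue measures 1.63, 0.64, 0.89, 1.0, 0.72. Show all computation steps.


Step 1: Compute |f_i|^3 for each value:
  |-7.2|^3 = 373.248
  |4.0|^3 = 64
  |-6.99|^3 = 341.532099
  |1.67|^3 = 4.657463
  |-7.58|^3 = 435.519512
Step 2: Multiply by measures and sum:
  373.248 * 1.63 = 608.39424
  64 * 0.64 = 40.96
  341.532099 * 0.89 = 303.963568
  4.657463 * 1.0 = 4.657463
  435.519512 * 0.72 = 313.574049
Sum = 608.39424 + 40.96 + 303.963568 + 4.657463 + 313.574049 = 1271.54932
Step 3: Take the p-th root:
||f||_3 = (1271.54932)^(1/3) = 10.833723


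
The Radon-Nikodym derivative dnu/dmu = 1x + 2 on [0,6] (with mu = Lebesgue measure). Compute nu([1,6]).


nu(A) = integral_A (dnu/dmu) dmu = integral_1^6 (1x + 2) dx
Step 1: Antiderivative F(x) = (1/2)x^2 + 2x
Step 2: F(6) = (1/2)*6^2 + 2*6 = 18 + 12 = 30
Step 3: F(1) = (1/2)*1^2 + 2*1 = 0.5 + 2 = 2.5
Step 4: nu([1,6]) = F(6) - F(1) = 30 - 2.5 = 27.5


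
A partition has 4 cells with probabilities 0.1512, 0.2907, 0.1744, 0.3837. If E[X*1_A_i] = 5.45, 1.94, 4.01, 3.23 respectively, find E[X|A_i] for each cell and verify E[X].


For each cell A_i: E[X|A_i] = E[X*1_A_i] / P(A_i)
Step 1: E[X|A_1] = 5.45 / 0.1512 = 36.044974
Step 2: E[X|A_2] = 1.94 / 0.2907 = 6.673547
Step 3: E[X|A_3] = 4.01 / 0.1744 = 22.993119
Step 4: E[X|A_4] = 3.23 / 0.3837 = 8.418035
Verification: E[X] = sum E[X*1_A_i] = 5.45 + 1.94 + 4.01 + 3.23 = 14.63


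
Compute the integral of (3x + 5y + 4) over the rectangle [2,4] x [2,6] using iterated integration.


By Fubini, integrate in x first, then y.
Step 1: Fix y, integrate over x in [2,4]:
  integral(3x + 5y + 4, x=2..4)
  = 3*(4^2 - 2^2)/2 + (5y + 4)*(4 - 2)
  = 18 + (5y + 4)*2
  = 18 + 10y + 8
  = 26 + 10y
Step 2: Integrate over y in [2,6]:
  integral(26 + 10y, y=2..6)
  = 26*4 + 10*(6^2 - 2^2)/2
  = 104 + 160
  = 264


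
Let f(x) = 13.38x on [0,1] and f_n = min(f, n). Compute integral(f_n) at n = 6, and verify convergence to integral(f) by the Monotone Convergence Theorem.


f(x) = 13.38x on [0,1]; f_n(x) = min(13.38x, n). At n = 6:
Step 1: f(x) reaches 6 at x = 6/13.38 = 0.44843
Step 2: integral(f_6) = integral(13.38x, 0, 0.44843) + integral(6, 0.44843, 1)
       = 13.38*0.44843^2/2 + 6*(1 - 0.44843)
       = 1.345291 + 3.309417
       = 4.654709
Step 3: As n -> infinity, f_n increases to f, so by MCT integral(f_n) -> integral(f) = 13.38/2 = 6.69.
Convergence: integral(f_6) = 4.654709 -> 6.69 as n -> infinity


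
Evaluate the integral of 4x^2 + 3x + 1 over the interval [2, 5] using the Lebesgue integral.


The Lebesgue integral of a Riemann-integrable function agrees with the Riemann integral.
Antiderivative F(x) = (4/3)x^3 + (3/2)x^2 + 1x
F(5) = (4/3)*5^3 + (3/2)*5^2 + 1*5
     = (4/3)*125 + (3/2)*25 + 1*5
     = 166.666667 + 37.5 + 5
     = 209.166667
F(2) = 18.666667
Integral = F(5) - F(2) = 209.166667 - 18.666667 = 190.5


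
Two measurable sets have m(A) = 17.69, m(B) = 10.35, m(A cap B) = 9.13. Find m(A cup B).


By inclusion-exclusion: m(A u B) = m(A) + m(B) - m(A n B)
= 17.69 + 10.35 - 9.13
= 18.91


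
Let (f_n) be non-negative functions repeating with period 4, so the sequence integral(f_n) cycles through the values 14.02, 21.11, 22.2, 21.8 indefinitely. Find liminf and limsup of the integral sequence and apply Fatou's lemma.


The sequence (integral(f_n)) is periodic with period 4, repeating the values 14.02, 21.11, 22.2, 21.8 indefinitely.
Step 1: For a periodic sequence, every tail (a_m, a_(m+1), ...) contains all 4 period values infinitely often.
Step 2: Hence inf of every tail = min of the period values = min(14.02, 21.11, 22.2, 21.8) = 14.02.
        liminf_n integral(f_n) = sup over m of (inf of tail from m) = 14.02.
Step 3: Similarly sup of every tail = max of the period values = 22.2.
        limsup_n integral(f_n) = 22.2.
Step 4: Fatou's lemma: integral(liminf_n f_n) <= liminf_n integral(f_n) = 14.02.
        So the integral of the pointwise liminf is at most 14.02.


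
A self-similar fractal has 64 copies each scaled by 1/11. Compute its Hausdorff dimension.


For a self-similar set with N copies scaled by 1/r:
dim_H = log(N)/log(r) = log(64)/log(11)
= 4.158883/2.397895
= 1.734389


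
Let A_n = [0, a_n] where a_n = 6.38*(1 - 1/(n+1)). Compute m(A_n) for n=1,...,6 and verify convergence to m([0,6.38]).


By continuity of measure from below: if A_n increases to A, then m(A_n) -> m(A).
Here A = [0, 6.38], so m(A) = 6.38
Step 1: a_1 = 6.38*(1 - 1/2) = 3.19, m(A_1) = 3.19
Step 2: a_2 = 6.38*(1 - 1/3) = 4.2533, m(A_2) = 4.2533
Step 3: a_3 = 6.38*(1 - 1/4) = 4.785, m(A_3) = 4.785
Step 4: a_4 = 6.38*(1 - 1/5) = 5.104, m(A_4) = 5.104
Step 5: a_5 = 6.38*(1 - 1/6) = 5.3167, m(A_5) = 5.3167
Step 6: a_6 = 6.38*(1 - 1/7) = 5.4686, m(A_6) = 5.4686
Limit: m(A_n) -> m([0,6.38]) = 6.38


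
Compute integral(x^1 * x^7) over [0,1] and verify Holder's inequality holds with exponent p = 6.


Step 1: Exact integral of f*g = integral(x^8, 0, 1) = 1/9
     = 0.111111
Step 2: Holder bound with p=6, q=1.2:
  ||f||_p = (integral x^6 dx)^(1/6) = (1/7)^(1/6) = 0.72302
  ||g||_q = (integral x^8.4 dx)^(1/1.2) = (1/9.4)^(1/1.2) = 0.154547
Step 3: Holder bound = ||f||_p * ||g||_q = 0.72302 * 0.154547 = 0.11174
Verification: 0.111111 <= 0.11174 (Holder holds)


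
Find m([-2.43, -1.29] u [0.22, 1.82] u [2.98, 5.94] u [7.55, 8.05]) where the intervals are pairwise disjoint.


For pairwise disjoint intervals, m(union) = sum of lengths.
= (-1.29 - -2.43) + (1.82 - 0.22) + (5.94 - 2.98) + (8.05 - 7.55)
= 1.14 + 1.6 + 2.96 + 0.5
= 6.2


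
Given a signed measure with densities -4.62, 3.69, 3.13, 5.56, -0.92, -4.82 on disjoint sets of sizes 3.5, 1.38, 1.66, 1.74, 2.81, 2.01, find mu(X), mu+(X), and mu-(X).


Step 1: Compute signed measure on each set:
  Set 1: -4.62 * 3.5 = -16.17
  Set 2: 3.69 * 1.38 = 5.0922
  Set 3: 3.13 * 1.66 = 5.1958
  Set 4: 5.56 * 1.74 = 9.6744
  Set 5: -0.92 * 2.81 = -2.5852
  Set 6: -4.82 * 2.01 = -9.6882
Step 2: Total signed measure = (-16.17) + (5.0922) + (5.1958) + (9.6744) + (-2.5852) + (-9.6882)
     = -8.481
Step 3: Positive part mu+(X) = sum of positive contributions = 19.9624
Step 4: Negative part mu-(X) = |sum of negative contributions| = 28.4434


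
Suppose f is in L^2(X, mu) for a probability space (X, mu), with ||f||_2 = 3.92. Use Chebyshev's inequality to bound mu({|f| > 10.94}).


Chebyshev/Markov inequality: mu(|f| > eps) <= (||f||_p / eps)^p
Step 1: ||f||_2 / eps = 3.92 / 10.94 = 0.358318
Step 2: Raise to power p = 2:
  (0.358318)^2 = 0.128392
Step 3: Therefore mu(|f| > 10.94) <= 0.128392


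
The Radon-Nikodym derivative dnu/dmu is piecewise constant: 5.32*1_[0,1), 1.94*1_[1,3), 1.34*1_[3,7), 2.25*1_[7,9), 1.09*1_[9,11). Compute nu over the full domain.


Integrate each piece of the Radon-Nikodym derivative:
Step 1: integral_0^1 5.32 dx = 5.32*(1-0) = 5.32*1 = 5.32
Step 2: integral_1^3 1.94 dx = 1.94*(3-1) = 1.94*2 = 3.88
Step 3: integral_3^7 1.34 dx = 1.34*(7-3) = 1.34*4 = 5.36
Step 4: integral_7^9 2.25 dx = 2.25*(9-7) = 2.25*2 = 4.5
Step 5: integral_9^11 1.09 dx = 1.09*(11-9) = 1.09*2 = 2.18
Total: 5.32 + 3.88 + 5.36 + 4.5 + 2.18 = 21.24


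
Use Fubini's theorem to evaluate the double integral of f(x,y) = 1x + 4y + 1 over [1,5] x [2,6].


By Fubini, integrate in x first, then y.
Step 1: Fix y, integrate over x in [1,5]:
  integral(1x + 4y + 1, x=1..5)
  = 1*(5^2 - 1^2)/2 + (4y + 1)*(5 - 1)
  = 12 + (4y + 1)*4
  = 12 + 16y + 4
  = 16 + 16y
Step 2: Integrate over y in [2,6]:
  integral(16 + 16y, y=2..6)
  = 16*4 + 16*(6^2 - 2^2)/2
  = 64 + 256
  = 320


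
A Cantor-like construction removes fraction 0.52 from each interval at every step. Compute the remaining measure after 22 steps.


Step 1: At each step, fraction remaining = 1 - 0.52 = 0.48
Step 2: After 22 steps, measure = (0.48)^22
Result = 9.711968e-08


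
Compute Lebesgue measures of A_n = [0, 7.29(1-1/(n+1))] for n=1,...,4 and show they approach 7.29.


By continuity of measure from below: if A_n increases to A, then m(A_n) -> m(A).
Here A = [0, 7.29], so m(A) = 7.29
Step 1: a_1 = 7.29*(1 - 1/2) = 3.645, m(A_1) = 3.645
Step 2: a_2 = 7.29*(1 - 1/3) = 4.86, m(A_2) = 4.86
Step 3: a_3 = 7.29*(1 - 1/4) = 5.4675, m(A_3) = 5.4675
Step 4: a_4 = 7.29*(1 - 1/5) = 5.832, m(A_4) = 5.832
Limit: m(A_n) -> m([0,7.29]) = 7.29


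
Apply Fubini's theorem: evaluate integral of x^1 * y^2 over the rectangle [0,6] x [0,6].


By Fubini's theorem, the double integral factors as a product of single integrals:
Step 1: integral_0^6 x^1 dx = [x^2/2] from 0 to 6
     = 6^2/2 = 18
Step 2: integral_0^6 y^2 dy = [y^3/3] from 0 to 6
     = 6^3/3 = 72
Step 3: Double integral = 18 * 72 = 1296


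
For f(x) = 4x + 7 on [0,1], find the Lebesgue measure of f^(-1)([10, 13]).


f^(-1)([10, 13]) = {x : 10 <= 4x + 7 <= 13}
Solving: (10 - 7)/4 <= x <= (13 - 7)/4
= [0.75, 1.5]
Intersecting with [0,1]: [0.75, 1]
Measure = 1 - 0.75 = 0.25


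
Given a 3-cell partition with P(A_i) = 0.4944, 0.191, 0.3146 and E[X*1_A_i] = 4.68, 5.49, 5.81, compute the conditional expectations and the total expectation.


For each cell A_i: E[X|A_i] = E[X*1_A_i] / P(A_i)
Step 1: E[X|A_1] = 4.68 / 0.4944 = 9.466019
Step 2: E[X|A_2] = 5.49 / 0.191 = 28.743455
Step 3: E[X|A_3] = 5.81 / 0.3146 = 18.467896
Verification: E[X] = sum E[X*1_A_i] = 4.68 + 5.49 + 5.81 = 15.98


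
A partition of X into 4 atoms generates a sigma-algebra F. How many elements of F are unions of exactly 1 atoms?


Each element of F is a union of some subset of the 4 atoms.
Elements that are unions of exactly 1 atoms correspond to 1-element subsets of the 4 atoms.
Count = C(4, 1) = 4! / (1! * 3!) = 4.


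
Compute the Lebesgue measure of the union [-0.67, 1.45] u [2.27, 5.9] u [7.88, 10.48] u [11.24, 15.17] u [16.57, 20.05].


For pairwise disjoint intervals, m(union) = sum of lengths.
= (1.45 - -0.67) + (5.9 - 2.27) + (10.48 - 7.88) + (15.17 - 11.24) + (20.05 - 16.57)
= 2.12 + 3.63 + 2.6 + 3.93 + 3.48
= 15.76


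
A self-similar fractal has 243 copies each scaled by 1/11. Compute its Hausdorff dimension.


For a self-similar set with N copies scaled by 1/r:
dim_H = log(N)/log(r) = log(243)/log(11)
= 5.493061/2.397895
= 2.290785


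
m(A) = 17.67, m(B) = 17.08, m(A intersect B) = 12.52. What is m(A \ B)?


m(A \ B) = m(A) - m(A n B)
= 17.67 - 12.52
= 5.15


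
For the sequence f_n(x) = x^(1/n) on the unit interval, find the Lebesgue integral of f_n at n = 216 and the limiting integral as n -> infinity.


At n = 216: f_216(x) = x^(1/216).
Step 1: integral(x^(1/216), 0, 1) = [x^(1/216+1) / (1/216+1)] from 0 to 1
     = 1 / (1/216 + 1) = 1 / ((216+1)/216) = 216/(216+1)
     = 216/217 = 0.995392
Step 2: As n -> infinity, f_n(x) = x^(1/n) -> 1 for x in (0,1], and f_n is increasing in n.
By MCT, lim_n integral(f_n) = integral(lim_n f_n) = integral(1, 0, 1) = 1.
Step 3: Verify convergence: 216/217 = 0.995392 -> 1


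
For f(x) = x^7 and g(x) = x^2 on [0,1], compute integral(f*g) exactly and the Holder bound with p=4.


Step 1: Exact integral of f*g = integral(x^9, 0, 1) = 1/10
     = 0.1
Step 2: Holder bound with p=4, q=1.333333:
  ||f||_p = (integral x^28 dx)^(1/4) = (1/29)^(1/4) = 0.430924
  ||g||_q = (integral x^2.666667 dx)^(1/1.333333) = (1/3.666667)^(1/1.333333) = 0.377395
Step 3: Holder bound = ||f||_p * ||g||_q = 0.430924 * 0.377395 = 0.162629
Verification: 0.1 <= 0.162629 (Holder holds)


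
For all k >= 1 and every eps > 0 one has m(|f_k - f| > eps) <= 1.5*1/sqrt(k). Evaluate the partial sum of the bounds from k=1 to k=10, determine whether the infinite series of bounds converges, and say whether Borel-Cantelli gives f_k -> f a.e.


Step 1: List the terms 1.5*1/sqrt(k) for k = 1 to 10:
  k=1: 1.5
  k=2: 1.06066
  k=3: 0.866025
  k=4: 0.75
  k=5: 0.67082
  k=6: 0.612372
  k=7: 0.566947
  k=8: 0.53033
  k=9: 0.5
  k=10: 0.474342
Step 2: Partial sum = 1.5 + 1.06066 + 0.866025 + 0.75 + 0.67082 + 0.612372 + 0.566947 + 0.53033 + 0.5 + 0.474342
     = 7.531497
Step 3: The full series sum_(k>=1) 1.5*1/sqrt(k) diverges (p-series with p = 1/2 <= 1; a nonzero constant multiple of a divergent series diverges).
Step 4: The (first) Borel-Cantelli lemma requires a summable sequence of measures, so it does not apply here;
        from this bound alone no conclusion about a.e. convergence can be drawn (convergence in measure still
        gives an a.e.-convergent subsequence, but not a.e. convergence of the whole sequence).
Conclusion: series diverges; Borel-Cantelli is inconclusive about a.e. convergence of f_k.


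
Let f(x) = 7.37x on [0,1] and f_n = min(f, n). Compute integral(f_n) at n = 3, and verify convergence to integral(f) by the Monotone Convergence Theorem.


f(x) = 7.37x on [0,1]; f_n(x) = min(7.37x, n). At n = 3:
Step 1: f(x) reaches 3 at x = 3/7.37 = 0.407056
Step 2: integral(f_3) = integral(7.37x, 0, 0.407056) + integral(3, 0.407056, 1)
       = 7.37*0.407056^2/2 + 3*(1 - 0.407056)
       = 0.610583 + 1.778833
       = 2.389417
Step 3: As n -> infinity, f_n increases to f, so by MCT integral(f_n) -> integral(f) = 7.37/2 = 3.685.
Convergence: integral(f_3) = 2.389417 -> 3.685 as n -> infinity


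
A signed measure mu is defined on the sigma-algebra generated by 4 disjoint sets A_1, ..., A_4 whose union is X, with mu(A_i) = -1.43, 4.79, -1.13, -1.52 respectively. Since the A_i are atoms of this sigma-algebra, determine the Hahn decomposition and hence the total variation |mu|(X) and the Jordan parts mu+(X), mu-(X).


Step 1: Every measurable set is a union of atoms (the cells / points), so a Hahn decomposition is
  obtained by grouping atoms by sign: P = union of atoms with mu > 0, N = union of the remaining atoms.
  Atoms in P (indices): 2;  atoms in N (indices): 1, 3, 4
  Positive values: 4.79
  Negative values: -1.43, -1.13, -1.52
Step 2: mu+(X) = mu(P) = sum of positive atom values = 4.79
Step 3: mu-(X) = -mu(N) = sum of |negative atom values| = 4.08
Step 4: |mu|(X) = mu+(X) + mu-(X) = 4.79 + 4.08 = 8.87


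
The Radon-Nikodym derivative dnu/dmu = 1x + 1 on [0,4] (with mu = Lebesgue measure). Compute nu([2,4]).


nu(A) = integral_A (dnu/dmu) dmu = integral_2^4 (1x + 1) dx
Step 1: Antiderivative F(x) = (1/2)x^2 + 1x
Step 2: F(4) = (1/2)*4^2 + 1*4 = 8 + 4 = 12
Step 3: F(2) = (1/2)*2^2 + 1*2 = 2 + 2 = 4
Step 4: nu([2,4]) = F(4) - F(2) = 12 - 4 = 8


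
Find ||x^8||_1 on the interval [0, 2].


Step 1: ||f||_1 = (integral_0^2 |x^8|^1 dx)^(1/1)
     = (integral_0^2 x^8 dx)^(1/1)
Step 2: integral_0^2 x^8 dx = [x^9/(9)] from 0 to 2 = 2^9/9
     = 512/9 = 56.888889
Step 3: ||f||_1 = (56.888889)^(1/1) = 56.888889


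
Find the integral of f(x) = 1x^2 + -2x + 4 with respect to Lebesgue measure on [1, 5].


The Lebesgue integral of a Riemann-integrable function agrees with the Riemann integral.
Antiderivative F(x) = (1/3)x^3 + (-2/2)x^2 + 4x
F(5) = (1/3)*5^3 + (-2/2)*5^2 + 4*5
     = (1/3)*125 + (-2/2)*25 + 4*5
     = 41.666667 + -25 + 20
     = 36.666667
F(1) = 3.333333
Integral = F(5) - F(1) = 36.666667 - 3.333333 = 33.333333


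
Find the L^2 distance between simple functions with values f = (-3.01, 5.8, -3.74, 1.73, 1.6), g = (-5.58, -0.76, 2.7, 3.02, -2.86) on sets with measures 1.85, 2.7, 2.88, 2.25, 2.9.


Step 1: Compute differences f_i - g_i:
  -3.01 - -5.58 = 2.57
  5.8 - -0.76 = 6.56
  -3.74 - 2.7 = -6.44
  1.73 - 3.02 = -1.29
  1.6 - -2.86 = 4.46
Step 2: Compute |diff|^2 * measure for each set:
  |2.57|^2 * 1.85 = 6.6049 * 1.85 = 12.219065
  |6.56|^2 * 2.7 = 43.0336 * 2.7 = 116.19072
  |-6.44|^2 * 2.88 = 41.4736 * 2.88 = 119.443968
  |-1.29|^2 * 2.25 = 1.6641 * 2.25 = 3.744225
  |4.46|^2 * 2.9 = 19.8916 * 2.9 = 57.68564
Step 3: Sum = 309.283618
Step 4: ||f-g||_2 = (309.283618)^(1/2) = 17.586461


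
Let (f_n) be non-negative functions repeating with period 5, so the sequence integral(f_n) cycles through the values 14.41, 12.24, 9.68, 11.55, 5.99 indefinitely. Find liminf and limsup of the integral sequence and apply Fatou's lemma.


The sequence (integral(f_n)) is periodic with period 5, repeating the values 14.41, 12.24, 9.68, 11.55, 5.99 indefinitely.
Step 1: For a periodic sequence, every tail (a_m, a_(m+1), ...) contains all 5 period values infinitely often.
Step 2: Hence inf of every tail = min of the period values = min(14.41, 12.24, 9.68, 11.55, 5.99) = 5.99.
        liminf_n integral(f_n) = sup over m of (inf of tail from m) = 5.99.
Step 3: Similarly sup of every tail = max of the period values = 14.41.
        limsup_n integral(f_n) = 14.41.
Step 4: Fatou's lemma: integral(liminf_n f_n) <= liminf_n integral(f_n) = 5.99.
        So the integral of the pointwise liminf is at most 5.99.


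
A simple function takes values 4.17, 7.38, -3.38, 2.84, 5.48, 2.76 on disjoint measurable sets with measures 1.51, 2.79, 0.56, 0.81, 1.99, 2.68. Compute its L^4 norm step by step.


Step 1: Compute |f_i|^4 for each value:
  |4.17|^4 = 302.373843
  |7.38|^4 = 2966.370867
  |-3.38|^4 = 130.516915
  |2.84|^4 = 65.053903
  |5.48|^4 = 901.824924
  |2.76|^4 = 58.02783
Step 2: Multiply by measures and sum:
  302.373843 * 1.51 = 456.584503
  2966.370867 * 2.79 = 8276.17472
  130.516915 * 0.56 = 73.089473
  65.053903 * 0.81 = 52.693662
  901.824924 * 1.99 = 1794.631599
  58.02783 * 2.68 = 155.514584
Sum = 456.584503 + 8276.17472 + 73.089473 + 52.693662 + 1794.631599 + 155.514584 = 10808.68854
Step 3: Take the p-th root:
||f||_4 = (10808.68854)^(1/4) = 10.196315


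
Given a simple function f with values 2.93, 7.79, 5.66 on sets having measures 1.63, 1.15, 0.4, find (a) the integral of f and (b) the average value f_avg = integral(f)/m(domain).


Step 1: Integral = sum(value_i * measure_i)
= 2.93*1.63 + 7.79*1.15 + 5.66*0.4
= 4.7759 + 8.9585 + 2.264
= 15.9984
Step 2: Total measure of domain = 1.63 + 1.15 + 0.4 = 3.18
Step 3: Average value = 15.9984 / 3.18 = 5.030943


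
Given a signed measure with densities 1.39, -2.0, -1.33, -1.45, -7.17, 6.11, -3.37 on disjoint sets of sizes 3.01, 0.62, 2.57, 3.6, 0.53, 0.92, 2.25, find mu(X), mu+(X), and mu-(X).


Step 1: Compute signed measure on each set:
  Set 1: 1.39 * 3.01 = 4.1839
  Set 2: -2.0 * 0.62 = -1.24
  Set 3: -1.33 * 2.57 = -3.4181
  Set 4: -1.45 * 3.6 = -5.22
  Set 5: -7.17 * 0.53 = -3.8001
  Set 6: 6.11 * 0.92 = 5.6212
  Set 7: -3.37 * 2.25 = -7.5825
Step 2: Total signed measure = (4.1839) + (-1.24) + (-3.4181) + (-5.22) + (-3.8001) + (5.6212) + (-7.5825)
     = -11.4556
Step 3: Positive part mu+(X) = sum of positive contributions = 9.8051
Step 4: Negative part mu-(X) = |sum of negative contributions| = 21.2607


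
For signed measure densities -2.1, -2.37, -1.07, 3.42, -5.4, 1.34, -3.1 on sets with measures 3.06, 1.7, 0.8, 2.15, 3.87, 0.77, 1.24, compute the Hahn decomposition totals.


Step 1: Compute signed measure on each set:
  Set 1: -2.1 * 3.06 = -6.426
  Set 2: -2.37 * 1.7 = -4.029
  Set 3: -1.07 * 0.8 = -0.856
  Set 4: 3.42 * 2.15 = 7.353
  Set 5: -5.4 * 3.87 = -20.898
  Set 6: 1.34 * 0.77 = 1.0318
  Set 7: -3.1 * 1.24 = -3.844
Step 2: Total signed measure = (-6.426) + (-4.029) + (-0.856) + (7.353) + (-20.898) + (1.0318) + (-3.844)
     = -27.6682
Step 3: Positive part mu+(X) = sum of positive contributions = 8.3848
Step 4: Negative part mu-(X) = |sum of negative contributions| = 36.053
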